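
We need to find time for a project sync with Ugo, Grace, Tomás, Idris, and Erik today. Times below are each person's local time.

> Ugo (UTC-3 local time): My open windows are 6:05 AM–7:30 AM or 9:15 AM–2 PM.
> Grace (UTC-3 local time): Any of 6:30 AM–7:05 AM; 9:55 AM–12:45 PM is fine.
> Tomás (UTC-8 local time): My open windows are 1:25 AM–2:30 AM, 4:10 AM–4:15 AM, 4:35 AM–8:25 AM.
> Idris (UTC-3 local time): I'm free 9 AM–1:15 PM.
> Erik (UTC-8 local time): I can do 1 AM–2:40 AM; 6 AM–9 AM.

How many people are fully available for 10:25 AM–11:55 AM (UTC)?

0

Ugo in UTC: 09:05-10:30, 12:15-17:00 (add 3h to convert from UTC-3).
Grace in UTC: 09:30-10:05, 12:55-15:45 (add 3h to convert from UTC-3).
Tomás in UTC: 09:25-10:30, 12:10-12:15, 12:35-16:25 (add 8h to convert from UTC-8).
Idris in UTC: 12:00-16:15 (add 3h to convert from UTC-3).
Erik in UTC: 09:00-10:40, 14:00-17:00 (add 8h to convert from UTC-8).
nobody can make the full 10:25-11:55 slot — that's 0.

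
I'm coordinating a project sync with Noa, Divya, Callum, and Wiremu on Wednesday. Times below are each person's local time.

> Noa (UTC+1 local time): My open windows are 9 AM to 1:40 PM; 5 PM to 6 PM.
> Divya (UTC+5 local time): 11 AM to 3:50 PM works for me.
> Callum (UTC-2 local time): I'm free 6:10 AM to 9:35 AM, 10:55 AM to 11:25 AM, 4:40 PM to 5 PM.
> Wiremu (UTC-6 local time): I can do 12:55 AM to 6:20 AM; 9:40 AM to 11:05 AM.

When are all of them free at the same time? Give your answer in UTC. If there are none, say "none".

Noa in UTC: 08:00-12:40, 16:00-17:00 (subtract 1h to convert from UTC+1).
Divya in UTC: 06:00-10:50 (subtract 5h to convert from UTC+5).
Callum in UTC: 08:10-11:35, 12:55-13:25, 18:40-19:00 (add 2h to convert from UTC-2).
Wiremu in UTC: 06:55-12:20, 15:40-17:05 (add 6h to convert from UTC-6).
Noa ∩ Divya: 08:00-10:50.
Noa ∩ Divya ∩ Callum: 08:10-10:50.
Noa ∩ Divya ∩ Callum ∩ Wiremu: 08:10-10:50.
So the common availability across everyone is 08:10-10:50.

08:10-10:50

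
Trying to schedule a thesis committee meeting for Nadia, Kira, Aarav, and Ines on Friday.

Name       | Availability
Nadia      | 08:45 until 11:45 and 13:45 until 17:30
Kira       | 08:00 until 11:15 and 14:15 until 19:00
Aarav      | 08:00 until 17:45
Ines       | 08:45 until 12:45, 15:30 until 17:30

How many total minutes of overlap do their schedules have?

270

Nadia ∩ Kira: 08:45-11:15, 14:15-17:30.
Nadia ∩ Kira ∩ Aarav: 08:45-11:15, 14:15-17:30.
Nadia ∩ Kira ∩ Aarav ∩ Ines: 08:45-11:15, 15:30-17:30.
Summing the common windows: 150 + 120 = 270 minutes.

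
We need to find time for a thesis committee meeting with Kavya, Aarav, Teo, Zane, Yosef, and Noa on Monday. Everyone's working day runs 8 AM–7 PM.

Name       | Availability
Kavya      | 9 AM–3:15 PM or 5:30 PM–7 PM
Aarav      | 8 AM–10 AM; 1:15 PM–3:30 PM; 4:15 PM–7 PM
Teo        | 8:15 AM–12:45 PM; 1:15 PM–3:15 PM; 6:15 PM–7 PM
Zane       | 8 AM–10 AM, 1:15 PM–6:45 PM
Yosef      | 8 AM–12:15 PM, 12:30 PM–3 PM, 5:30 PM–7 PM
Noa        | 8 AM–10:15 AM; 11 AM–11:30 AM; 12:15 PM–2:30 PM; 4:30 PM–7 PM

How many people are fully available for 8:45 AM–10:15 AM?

Teo, Yosef, and Noa can make the full 08:45-10:15 slot — that's 3.

3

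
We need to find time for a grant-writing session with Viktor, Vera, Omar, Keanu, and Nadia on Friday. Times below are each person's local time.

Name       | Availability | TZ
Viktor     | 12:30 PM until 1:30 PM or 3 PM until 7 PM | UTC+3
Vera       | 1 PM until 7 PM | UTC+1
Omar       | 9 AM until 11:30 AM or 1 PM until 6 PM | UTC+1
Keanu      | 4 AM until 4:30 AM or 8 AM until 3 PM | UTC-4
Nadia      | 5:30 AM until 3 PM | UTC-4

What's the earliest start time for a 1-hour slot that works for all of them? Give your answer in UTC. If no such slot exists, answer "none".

Viktor in UTC: 09:30-10:30, 12:00-16:00 (subtract 3h to convert from UTC+3).
Vera in UTC: 12:00-18:00 (subtract 1h to convert from UTC+1).
Omar in UTC: 08:00-10:30, 12:00-17:00 (subtract 1h to convert from UTC+1).
Keanu in UTC: 08:00-08:30, 12:00-19:00 (add 4h to convert from UTC-4).
Nadia in UTC: 09:30-19:00 (add 4h to convert from UTC-4).
Viktor ∩ Vera: 12:00-16:00.
Viktor ∩ Vera ∩ Omar: 12:00-16:00.
Viktor ∩ Vera ∩ Omar ∩ Keanu: 12:00-16:00.
Viktor ∩ Vera ∩ Omar ∩ Keanu ∩ Nadia: 12:00-16:00.
The first common window of at least 60 minutes is 12:00-16:00, so the earliest start is 12:00.

12:00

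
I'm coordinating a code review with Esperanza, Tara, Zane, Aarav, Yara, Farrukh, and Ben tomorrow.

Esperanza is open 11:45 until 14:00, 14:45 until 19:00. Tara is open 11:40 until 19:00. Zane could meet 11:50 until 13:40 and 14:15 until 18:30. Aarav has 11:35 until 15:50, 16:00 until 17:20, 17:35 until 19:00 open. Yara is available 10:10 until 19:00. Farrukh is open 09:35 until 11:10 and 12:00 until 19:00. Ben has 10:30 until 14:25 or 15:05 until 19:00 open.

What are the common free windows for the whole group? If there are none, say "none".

12:00-13:40, 15:05-15:50, 16:00-17:20, 17:35-18:30

Esperanza ∩ Tara: 11:45-14:00, 14:45-19:00.
Esperanza ∩ Tara ∩ Zane: 11:50-13:40, 14:45-18:30.
Esperanza ∩ Tara ∩ Zane ∩ Aarav: 11:50-13:40, 14:45-15:50, 16:00-17:20, 17:35-18:30.
Esperanza ∩ Tara ∩ Zane ∩ Aarav ∩ Yara: 11:50-13:40, 14:45-15:50, 16:00-17:20, 17:35-18:30.
Esperanza ∩ Tara ∩ Zane ∩ Aarav ∩ Yara ∩ Farrukh: 12:00-13:40, 14:45-15:50, 16:00-17:20, 17:35-18:30.
Esperanza ∩ Tara ∩ Zane ∩ Aarav ∩ Yara ∩ Farrukh ∩ Ben: 12:00-13:40, 15:05-15:50, 16:00-17:20, 17:35-18:30.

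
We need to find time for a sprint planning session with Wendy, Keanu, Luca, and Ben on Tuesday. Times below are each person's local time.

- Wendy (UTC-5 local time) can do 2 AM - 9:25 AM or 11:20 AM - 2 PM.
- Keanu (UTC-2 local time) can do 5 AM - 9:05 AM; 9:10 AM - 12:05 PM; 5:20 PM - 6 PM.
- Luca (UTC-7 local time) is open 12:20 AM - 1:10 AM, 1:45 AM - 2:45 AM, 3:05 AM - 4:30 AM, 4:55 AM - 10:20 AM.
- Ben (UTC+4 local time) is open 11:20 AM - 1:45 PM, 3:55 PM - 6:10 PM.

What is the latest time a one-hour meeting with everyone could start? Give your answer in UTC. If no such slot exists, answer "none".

Wendy in UTC: 07:00-14:25, 16:20-19:00 (add 5h to convert from UTC-5).
Keanu in UTC: 07:00-11:05, 11:10-14:05, 19:20-20:00 (add 2h to convert from UTC-2).
Luca in UTC: 07:20-08:10, 08:45-09:45, 10:05-11:30, 11:55-17:20 (add 7h to convert from UTC-7).
Ben in UTC: 07:20-09:45, 11:55-14:10 (subtract 4h to convert from UTC+4).
Wendy ∩ Keanu: 07:00-11:05, 11:10-14:05.
Wendy ∩ Keanu ∩ Luca: 07:20-08:10, 08:45-09:45, 10:05-11:05, 11:10-11:30, 11:55-14:05.
Wendy ∩ Keanu ∩ Luca ∩ Ben: 07:20-08:10, 08:45-09:45, 11:55-14:05.
The last common window of at least 60 minutes is 11:55-14:05; a 60-minute meeting can start as late as 13:05 and still end by 14:05.

13:05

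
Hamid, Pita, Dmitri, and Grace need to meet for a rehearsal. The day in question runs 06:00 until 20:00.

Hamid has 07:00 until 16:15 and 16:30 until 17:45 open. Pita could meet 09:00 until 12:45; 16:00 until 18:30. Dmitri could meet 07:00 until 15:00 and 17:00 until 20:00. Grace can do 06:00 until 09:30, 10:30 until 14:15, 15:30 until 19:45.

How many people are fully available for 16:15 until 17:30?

2

Pita and Grace can make the full 16:15-17:30 slot — that's 2.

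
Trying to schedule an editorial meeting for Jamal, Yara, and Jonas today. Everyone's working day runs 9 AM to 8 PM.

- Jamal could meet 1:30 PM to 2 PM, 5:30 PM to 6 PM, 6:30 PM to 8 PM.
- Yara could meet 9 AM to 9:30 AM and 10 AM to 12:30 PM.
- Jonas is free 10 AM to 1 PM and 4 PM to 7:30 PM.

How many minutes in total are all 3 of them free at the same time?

0

Jamal ∩ Yara: ∅.
Jamal ∩ Yara ∩ Jonas: ∅.
There is no time when everyone is free.
There is no common window, so the total is 0 minutes.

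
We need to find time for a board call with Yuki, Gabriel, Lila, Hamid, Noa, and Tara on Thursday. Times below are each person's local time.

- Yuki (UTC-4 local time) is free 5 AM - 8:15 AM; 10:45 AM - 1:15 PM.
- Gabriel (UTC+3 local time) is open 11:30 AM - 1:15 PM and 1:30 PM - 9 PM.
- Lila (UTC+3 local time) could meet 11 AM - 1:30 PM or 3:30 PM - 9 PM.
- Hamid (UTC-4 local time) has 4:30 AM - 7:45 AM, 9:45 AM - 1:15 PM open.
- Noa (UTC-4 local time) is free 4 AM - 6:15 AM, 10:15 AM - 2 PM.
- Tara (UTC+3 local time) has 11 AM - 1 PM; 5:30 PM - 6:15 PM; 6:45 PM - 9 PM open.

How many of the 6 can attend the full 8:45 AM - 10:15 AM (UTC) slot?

4

Yuki in UTC: 09:00-12:15, 14:45-17:15 (add 4h to convert from UTC-4).
Gabriel in UTC: 08:30-10:15, 10:30-18:00 (subtract 3h to convert from UTC+3).
Lila in UTC: 08:00-10:30, 12:30-18:00 (subtract 3h to convert from UTC+3).
Hamid in UTC: 08:30-11:45, 13:45-17:15 (add 4h to convert from UTC-4).
Noa in UTC: 08:00-10:15, 14:15-18:00 (add 4h to convert from UTC-4).
Tara in UTC: 08:00-10:00, 14:30-15:15, 15:45-18:00 (subtract 3h to convert from UTC+3).
Gabriel, Lila, Hamid, and Noa can make the full 08:45-10:15 slot — that's 4.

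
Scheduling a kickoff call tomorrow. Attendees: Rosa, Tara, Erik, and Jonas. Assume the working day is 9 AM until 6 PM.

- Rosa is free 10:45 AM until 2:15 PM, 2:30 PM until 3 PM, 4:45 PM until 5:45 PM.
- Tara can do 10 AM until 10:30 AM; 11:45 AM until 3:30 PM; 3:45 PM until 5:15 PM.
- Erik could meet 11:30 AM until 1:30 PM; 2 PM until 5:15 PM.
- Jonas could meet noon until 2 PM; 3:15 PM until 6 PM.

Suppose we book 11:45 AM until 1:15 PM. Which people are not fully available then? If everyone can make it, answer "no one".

Jonas

Rosa: free for 11:45-13:15. Tara: free for 11:45-13:15. Erik: free for 11:45-13:15. Jonas: not fully free for 11:45-13:15.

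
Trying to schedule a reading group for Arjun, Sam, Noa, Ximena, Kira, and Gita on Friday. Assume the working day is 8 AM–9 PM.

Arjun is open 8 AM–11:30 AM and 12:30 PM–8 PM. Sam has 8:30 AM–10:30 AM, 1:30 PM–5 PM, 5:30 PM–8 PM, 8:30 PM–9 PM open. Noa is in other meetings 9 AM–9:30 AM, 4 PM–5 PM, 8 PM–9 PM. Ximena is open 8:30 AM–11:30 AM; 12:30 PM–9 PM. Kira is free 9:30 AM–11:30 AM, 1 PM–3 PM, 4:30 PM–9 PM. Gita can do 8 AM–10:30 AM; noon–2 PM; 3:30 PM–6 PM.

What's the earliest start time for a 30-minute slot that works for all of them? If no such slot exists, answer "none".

09:30

Arjun free: 08:00-11:30, 12:30-20:00.
Sam free: 08:30-10:30, 13:30-17:00, 17:30-20:00, 20:30-21:00.
Noa free: 08:00-09:00, 09:30-16:00, 17:00-20:00 (invert busy blocks within the working day).
Ximena free: 08:30-11:30, 12:30-21:00.
Kira free: 09:30-11:30, 13:00-15:00, 16:30-21:00.
Gita free: 08:00-10:30, 12:00-14:00, 15:30-18:00.
Arjun ∩ Sam: 08:30-10:30, 13:30-17:00, 17:30-20:00.
Arjun ∩ Sam ∩ Noa: 08:30-09:00, 09:30-10:30, 13:30-16:00, 17:30-20:00.
Arjun ∩ Sam ∩ Noa ∩ Ximena: 08:30-09:00, 09:30-10:30, 13:30-16:00, 17:30-20:00.
Arjun ∩ Sam ∩ Noa ∩ Ximena ∩ Kira: 09:30-10:30, 13:30-15:00, 17:30-20:00.
Arjun ∩ Sam ∩ Noa ∩ Ximena ∩ Kira ∩ Gita: 09:30-10:30, 13:30-14:00, 17:30-18:00.
So the common availability across everyone is 09:30-10:30, 13:30-14:00, 17:30-18:00.
The first common window of at least 30 minutes is 09:30-10:30, so the earliest start is 09:30.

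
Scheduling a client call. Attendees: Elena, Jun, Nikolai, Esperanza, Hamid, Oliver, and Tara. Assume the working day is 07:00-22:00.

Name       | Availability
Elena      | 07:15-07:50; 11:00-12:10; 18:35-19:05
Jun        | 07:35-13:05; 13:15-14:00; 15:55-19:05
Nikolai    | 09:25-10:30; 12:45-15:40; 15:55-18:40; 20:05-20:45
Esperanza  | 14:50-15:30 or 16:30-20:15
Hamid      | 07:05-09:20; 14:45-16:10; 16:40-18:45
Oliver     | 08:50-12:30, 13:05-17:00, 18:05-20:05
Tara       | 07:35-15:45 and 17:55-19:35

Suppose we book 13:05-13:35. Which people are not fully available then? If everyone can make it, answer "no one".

Elena: not fully free for 13:05-13:35. Jun: not fully free for 13:05-13:35. Nikolai: free for 13:05-13:35. Esperanza: not fully free for 13:05-13:35. Hamid: not fully free for 13:05-13:35. Oliver: free for 13:05-13:35. Tara: free for 13:05-13:35.

Elena, Esperanza, Hamid, Jun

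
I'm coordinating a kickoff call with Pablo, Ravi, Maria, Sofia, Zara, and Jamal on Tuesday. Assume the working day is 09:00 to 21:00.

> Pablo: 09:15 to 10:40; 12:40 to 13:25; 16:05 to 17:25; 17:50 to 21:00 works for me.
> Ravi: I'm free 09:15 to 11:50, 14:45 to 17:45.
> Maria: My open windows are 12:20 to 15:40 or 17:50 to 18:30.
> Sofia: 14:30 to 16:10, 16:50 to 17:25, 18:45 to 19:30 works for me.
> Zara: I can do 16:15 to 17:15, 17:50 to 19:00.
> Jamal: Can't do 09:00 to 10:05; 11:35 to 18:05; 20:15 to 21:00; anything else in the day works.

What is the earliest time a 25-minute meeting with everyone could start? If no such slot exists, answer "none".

none

Pablo free: 09:15-10:40, 12:40-13:25, 16:05-17:25, 17:50-21:00.
Ravi free: 09:15-11:50, 14:45-17:45.
Maria free: 12:20-15:40, 17:50-18:30.
Sofia free: 14:30-16:10, 16:50-17:25, 18:45-19:30.
Zara free: 16:15-17:15, 17:50-19:00.
Jamal free: 10:05-11:35, 18:05-20:15 (invert busy blocks within the working day).
Pablo ∩ Ravi: 09:15-10:40, 16:05-17:25.
Pablo ∩ Ravi ∩ Maria: ∅.
Pablo ∩ Ravi ∩ Maria ∩ Sofia: ∅.
Pablo ∩ Ravi ∩ Maria ∩ Sofia ∩ Zara: ∅.
Pablo ∩ Ravi ∩ Maria ∩ Sofia ∩ Zara ∩ Jamal: ∅.
There is no time when everyone is free.
No common window is at least 25 minutes long.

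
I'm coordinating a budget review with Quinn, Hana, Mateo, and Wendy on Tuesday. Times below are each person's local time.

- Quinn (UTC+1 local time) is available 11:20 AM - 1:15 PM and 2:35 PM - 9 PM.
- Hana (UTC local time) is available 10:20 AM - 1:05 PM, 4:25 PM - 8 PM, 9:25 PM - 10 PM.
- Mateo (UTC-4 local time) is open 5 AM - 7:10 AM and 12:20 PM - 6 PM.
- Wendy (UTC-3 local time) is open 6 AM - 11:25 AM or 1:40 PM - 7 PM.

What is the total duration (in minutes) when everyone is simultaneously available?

250

Quinn in UTC: 10:20-12:15, 13:35-20:00 (subtract 1h to convert from UTC+1).
Hana in UTC: 10:20-13:05, 16:25-20:00, 21:25-22:00.
Mateo in UTC: 09:00-11:10, 16:20-22:00 (add 4h to convert from UTC-4).
Wendy in UTC: 09:00-14:25, 16:40-22:00 (add 3h to convert from UTC-3).
Quinn ∩ Hana: 10:20-12:15, 16:25-20:00.
Quinn ∩ Hana ∩ Mateo: 10:20-11:10, 16:25-20:00.
Quinn ∩ Hana ∩ Mateo ∩ Wendy: 10:20-11:10, 16:40-20:00.
Summing the common windows: 50 + 200 = 250 minutes.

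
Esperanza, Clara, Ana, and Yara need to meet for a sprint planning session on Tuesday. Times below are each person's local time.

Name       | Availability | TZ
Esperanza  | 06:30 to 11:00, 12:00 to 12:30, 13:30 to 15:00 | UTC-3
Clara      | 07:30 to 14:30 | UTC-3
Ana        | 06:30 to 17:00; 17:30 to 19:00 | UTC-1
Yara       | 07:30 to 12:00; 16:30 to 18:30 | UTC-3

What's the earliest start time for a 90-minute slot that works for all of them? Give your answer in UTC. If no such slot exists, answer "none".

Esperanza in UTC: 09:30-14:00, 15:00-15:30, 16:30-18:00 (add 3h to convert from UTC-3).
Clara in UTC: 10:30-17:30 (add 3h to convert from UTC-3).
Ana in UTC: 07:30-18:00, 18:30-20:00 (add 1h to convert from UTC-1).
Yara in UTC: 10:30-15:00, 19:30-21:30 (add 3h to convert from UTC-3).
Esperanza ∩ Clara: 10:30-14:00, 15:00-15:30, 16:30-17:30.
Esperanza ∩ Clara ∩ Ana: 10:30-14:00, 15:00-15:30, 16:30-17:30.
Esperanza ∩ Clara ∩ Ana ∩ Yara: 10:30-14:00.
Those are the intersection windows.
The first common window of at least 90 minutes is 10:30-14:00, so the earliest start is 10:30.

10:30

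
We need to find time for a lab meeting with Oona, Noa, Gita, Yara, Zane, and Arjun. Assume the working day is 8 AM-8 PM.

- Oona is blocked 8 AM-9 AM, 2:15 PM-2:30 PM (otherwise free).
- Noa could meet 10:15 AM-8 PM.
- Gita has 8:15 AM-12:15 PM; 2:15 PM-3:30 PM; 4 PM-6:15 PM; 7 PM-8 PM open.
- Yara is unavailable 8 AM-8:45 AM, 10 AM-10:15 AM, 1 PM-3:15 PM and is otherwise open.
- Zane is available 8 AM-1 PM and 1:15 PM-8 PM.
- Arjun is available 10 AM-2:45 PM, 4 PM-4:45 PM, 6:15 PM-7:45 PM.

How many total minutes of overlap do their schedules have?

210

Oona free: 09:00-14:15, 14:30-20:00 (invert busy blocks within the working day).
Noa free: 10:15-20:00.
Gita free: 08:15-12:15, 14:15-15:30, 16:00-18:15, 19:00-20:00.
Yara free: 08:45-10:00, 10:15-13:00, 15:15-20:00 (invert busy blocks within the working day).
Zane free: 08:00-13:00, 13:15-20:00.
Arjun free: 10:00-14:45, 16:00-16:45, 18:15-19:45.
Oona ∩ Noa: 10:15-14:15, 14:30-20:00.
Oona ∩ Noa ∩ Gita: 10:15-12:15, 14:30-15:30, 16:00-18:15, 19:00-20:00.
Oona ∩ Noa ∩ Gita ∩ Yara: 10:15-12:15, 15:15-15:30, 16:00-18:15, 19:00-20:00.
Oona ∩ Noa ∩ Gita ∩ Yara ∩ Zane: 10:15-12:15, 15:15-15:30, 16:00-18:15, 19:00-20:00.
Oona ∩ Noa ∩ Gita ∩ Yara ∩ Zane ∩ Arjun: 10:15-12:15, 16:00-16:45, 19:00-19:45.
Those are the intersection windows.
Summing the common windows: 120 + 45 + 45 = 210 minutes.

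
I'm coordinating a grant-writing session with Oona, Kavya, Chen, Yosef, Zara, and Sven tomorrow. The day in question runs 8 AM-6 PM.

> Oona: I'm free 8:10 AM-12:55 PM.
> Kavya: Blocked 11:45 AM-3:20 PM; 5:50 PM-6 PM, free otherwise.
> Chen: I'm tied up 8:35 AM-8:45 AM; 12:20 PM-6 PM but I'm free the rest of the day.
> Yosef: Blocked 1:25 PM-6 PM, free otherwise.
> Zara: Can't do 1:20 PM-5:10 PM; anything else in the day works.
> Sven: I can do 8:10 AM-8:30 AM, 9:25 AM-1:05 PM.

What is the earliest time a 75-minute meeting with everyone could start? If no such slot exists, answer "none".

09:25

Oona free: 08:10-12:55.
Kavya free: 08:00-11:45, 15:20-17:50 (invert busy blocks within the working day).
Chen free: 08:00-08:35, 08:45-12:20 (invert busy blocks within the working day).
Yosef free: 08:00-13:25 (invert busy blocks within the working day).
Zara free: 08:00-13:20, 17:10-18:00 (invert busy blocks within the working day).
Sven free: 08:10-08:30, 09:25-13:05.
Oona ∩ Kavya: 08:10-11:45.
Oona ∩ Kavya ∩ Chen: 08:10-08:35, 08:45-11:45.
Oona ∩ Kavya ∩ Chen ∩ Yosef: 08:10-08:35, 08:45-11:45.
Oona ∩ Kavya ∩ Chen ∩ Yosef ∩ Zara: 08:10-08:35, 08:45-11:45.
Oona ∩ Kavya ∩ Chen ∩ Yosef ∩ Zara ∩ Sven: 08:10-08:30, 09:25-11:45.
The first common window of at least 75 minutes is 09:25-11:45, so the earliest start is 09:25.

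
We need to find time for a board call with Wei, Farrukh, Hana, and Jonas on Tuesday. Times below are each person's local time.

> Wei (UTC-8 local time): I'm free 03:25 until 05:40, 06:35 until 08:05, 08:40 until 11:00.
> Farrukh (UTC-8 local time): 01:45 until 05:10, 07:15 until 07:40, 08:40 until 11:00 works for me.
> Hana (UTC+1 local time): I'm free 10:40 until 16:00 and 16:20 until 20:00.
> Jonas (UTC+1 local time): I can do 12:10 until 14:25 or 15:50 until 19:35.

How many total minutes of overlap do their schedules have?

Wei in UTC: 11:25-13:40, 14:35-16:05, 16:40-19:00 (add 8h to convert from UTC-8).
Farrukh in UTC: 09:45-13:10, 15:15-15:40, 16:40-19:00 (add 8h to convert from UTC-8).
Hana in UTC: 09:40-15:00, 15:20-19:00 (subtract 1h to convert from UTC+1).
Jonas in UTC: 11:10-13:25, 14:50-18:35 (subtract 1h to convert from UTC+1).
Wei ∩ Farrukh: 11:25-13:10, 15:15-15:40, 16:40-19:00.
Wei ∩ Farrukh ∩ Hana: 11:25-13:10, 15:20-15:40, 16:40-19:00.
Wei ∩ Farrukh ∩ Hana ∩ Jonas: 11:25-13:10, 15:20-15:40, 16:40-18:35.
Summing the common windows: 105 + 20 + 115 = 240 minutes.

240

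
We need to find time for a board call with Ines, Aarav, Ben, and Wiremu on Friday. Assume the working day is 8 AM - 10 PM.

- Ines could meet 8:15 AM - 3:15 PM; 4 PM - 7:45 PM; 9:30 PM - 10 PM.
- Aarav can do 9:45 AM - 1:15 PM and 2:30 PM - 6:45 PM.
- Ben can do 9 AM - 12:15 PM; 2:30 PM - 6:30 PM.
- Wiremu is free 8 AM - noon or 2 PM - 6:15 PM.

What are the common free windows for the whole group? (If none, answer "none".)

Ines ∩ Aarav: 09:45-13:15, 14:30-15:15, 16:00-18:45.
Ines ∩ Aarav ∩ Ben: 09:45-12:15, 14:30-15:15, 16:00-18:30.
Ines ∩ Aarav ∩ Ben ∩ Wiremu: 09:45-12:00, 14:30-15:15, 16:00-18:15.

09:45-12:00, 14:30-15:15, 16:00-18:15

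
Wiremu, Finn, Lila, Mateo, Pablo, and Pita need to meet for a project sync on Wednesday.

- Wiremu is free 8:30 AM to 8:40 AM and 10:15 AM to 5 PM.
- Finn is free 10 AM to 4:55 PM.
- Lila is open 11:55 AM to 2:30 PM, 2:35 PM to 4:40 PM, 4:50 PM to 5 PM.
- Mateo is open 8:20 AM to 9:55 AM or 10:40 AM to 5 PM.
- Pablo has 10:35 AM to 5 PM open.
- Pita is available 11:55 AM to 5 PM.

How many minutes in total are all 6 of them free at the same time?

Wiremu ∩ Finn: 10:15-16:55.
Wiremu ∩ Finn ∩ Lila: 11:55-14:30, 14:35-16:40, 16:50-16:55.
Wiremu ∩ Finn ∩ Lila ∩ Mateo: 11:55-14:30, 14:35-16:40, 16:50-16:55.
Wiremu ∩ Finn ∩ Lila ∩ Mateo ∩ Pablo: 11:55-14:30, 14:35-16:40, 16:50-16:55.
Wiremu ∩ Finn ∩ Lila ∩ Mateo ∩ Pablo ∩ Pita: 11:55-14:30, 14:35-16:40, 16:50-16:55.
Summing the common windows: 155 + 125 + 5 = 285 minutes.

285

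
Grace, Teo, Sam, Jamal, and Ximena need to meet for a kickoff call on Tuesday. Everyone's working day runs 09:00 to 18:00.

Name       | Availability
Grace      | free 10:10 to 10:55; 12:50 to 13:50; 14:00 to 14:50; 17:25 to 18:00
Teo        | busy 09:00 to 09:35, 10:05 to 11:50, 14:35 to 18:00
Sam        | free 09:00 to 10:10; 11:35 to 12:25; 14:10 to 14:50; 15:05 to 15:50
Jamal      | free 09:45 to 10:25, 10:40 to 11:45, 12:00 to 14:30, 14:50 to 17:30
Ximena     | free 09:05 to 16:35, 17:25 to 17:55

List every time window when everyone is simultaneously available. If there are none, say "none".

Grace free: 10:10-10:55, 12:50-13:50, 14:00-14:50, 17:25-18:00.
Teo free: 09:35-10:05, 11:50-14:35 (invert busy blocks within the working day).
Sam free: 09:00-10:10, 11:35-12:25, 14:10-14:50, 15:05-15:50.
Jamal free: 09:45-10:25, 10:40-11:45, 12:00-14:30, 14:50-17:30.
Ximena free: 09:05-16:35, 17:25-17:55.
Grace ∩ Teo: 12:50-13:50, 14:00-14:35.
Grace ∩ Teo ∩ Sam: 14:10-14:35.
Grace ∩ Teo ∩ Sam ∩ Jamal: 14:10-14:30.
Grace ∩ Teo ∩ Sam ∩ Jamal ∩ Ximena: 14:10-14:30.
Those are the intersection windows.

14:10-14:30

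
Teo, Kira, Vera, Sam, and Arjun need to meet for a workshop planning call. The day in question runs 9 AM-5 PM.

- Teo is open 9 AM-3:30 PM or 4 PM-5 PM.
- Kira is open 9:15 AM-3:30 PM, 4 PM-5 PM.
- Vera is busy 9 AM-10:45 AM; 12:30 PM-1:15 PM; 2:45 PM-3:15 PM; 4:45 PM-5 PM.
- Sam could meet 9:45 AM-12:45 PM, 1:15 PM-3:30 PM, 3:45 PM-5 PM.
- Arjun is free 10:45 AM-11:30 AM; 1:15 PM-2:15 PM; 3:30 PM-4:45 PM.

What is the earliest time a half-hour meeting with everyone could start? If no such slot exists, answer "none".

Teo free: 09:00-15:30, 16:00-17:00.
Kira free: 09:15-15:30, 16:00-17:00.
Vera free: 10:45-12:30, 13:15-14:45, 15:15-16:45 (invert busy blocks within the working day).
Sam free: 09:45-12:45, 13:15-15:30, 15:45-17:00.
Arjun free: 10:45-11:30, 13:15-14:15, 15:30-16:45.
Teo ∩ Kira: 09:15-15:30, 16:00-17:00.
Teo ∩ Kira ∩ Vera: 10:45-12:30, 13:15-14:45, 15:15-15:30, 16:00-16:45.
Teo ∩ Kira ∩ Vera ∩ Sam: 10:45-12:30, 13:15-14:45, 15:15-15:30, 16:00-16:45.
Teo ∩ Kira ∩ Vera ∩ Sam ∩ Arjun: 10:45-11:30, 13:15-14:15, 16:00-16:45.
The first common window of at least 30 minutes is 10:45-11:30, so the earliest start is 10:45.

10:45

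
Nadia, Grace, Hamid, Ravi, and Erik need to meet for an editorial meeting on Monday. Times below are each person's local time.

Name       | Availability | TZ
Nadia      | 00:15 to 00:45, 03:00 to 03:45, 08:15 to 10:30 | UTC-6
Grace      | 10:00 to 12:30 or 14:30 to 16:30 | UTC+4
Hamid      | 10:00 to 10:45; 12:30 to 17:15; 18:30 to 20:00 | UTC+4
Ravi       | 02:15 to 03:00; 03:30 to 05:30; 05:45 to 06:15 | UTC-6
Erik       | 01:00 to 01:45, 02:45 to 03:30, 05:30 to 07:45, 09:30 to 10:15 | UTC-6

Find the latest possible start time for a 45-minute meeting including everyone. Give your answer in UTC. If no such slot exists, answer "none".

none

Nadia in UTC: 06:15-06:45, 09:00-09:45, 14:15-16:30 (add 6h to convert from UTC-6).
Grace in UTC: 06:00-08:30, 10:30-12:30 (subtract 4h to convert from UTC+4).
Hamid in UTC: 06:00-06:45, 08:30-13:15, 14:30-16:00 (subtract 4h to convert from UTC+4).
Ravi in UTC: 08:15-09:00, 09:30-11:30, 11:45-12:15 (add 6h to convert from UTC-6).
Erik in UTC: 07:00-07:45, 08:45-09:30, 11:30-13:45, 15:30-16:15 (add 6h to convert from UTC-6).
Nadia ∩ Grace: 06:15-06:45.
Nadia ∩ Grace ∩ Hamid: 06:15-06:45.
Nadia ∩ Grace ∩ Hamid ∩ Ravi: ∅.
Nadia ∩ Grace ∩ Hamid ∩ Ravi ∩ Erik: ∅.
There is no time when everyone is free.
No common window is at least 45 minutes long.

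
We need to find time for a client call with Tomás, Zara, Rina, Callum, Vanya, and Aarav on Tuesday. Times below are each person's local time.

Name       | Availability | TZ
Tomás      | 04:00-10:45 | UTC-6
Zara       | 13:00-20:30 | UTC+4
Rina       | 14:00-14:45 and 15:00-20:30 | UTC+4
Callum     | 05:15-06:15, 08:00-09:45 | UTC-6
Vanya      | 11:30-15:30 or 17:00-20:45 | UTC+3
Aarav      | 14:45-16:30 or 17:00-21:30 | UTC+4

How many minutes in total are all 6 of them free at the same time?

Tomás in UTC: 10:00-16:45 (add 6h to convert from UTC-6).
Zara in UTC: 09:00-16:30 (subtract 4h to convert from UTC+4).
Rina in UTC: 10:00-10:45, 11:00-16:30 (subtract 4h to convert from UTC+4).
Callum in UTC: 11:15-12:15, 14:00-15:45 (add 6h to convert from UTC-6).
Vanya in UTC: 08:30-12:30, 14:00-17:45 (subtract 3h to convert from UTC+3).
Aarav in UTC: 10:45-12:30, 13:00-17:30 (subtract 4h to convert from UTC+4).
Tomás ∩ Zara: 10:00-16:30.
Tomás ∩ Zara ∩ Rina: 10:00-10:45, 11:00-16:30.
Tomás ∩ Zara ∩ Rina ∩ Callum: 11:15-12:15, 14:00-15:45.
Tomás ∩ Zara ∩ Rina ∩ Callum ∩ Vanya: 11:15-12:15, 14:00-15:45.
Tomás ∩ Zara ∩ Rina ∩ Callum ∩ Vanya ∩ Aarav: 11:15-12:15, 14:00-15:45.
Summing the common windows: 60 + 105 = 165 minutes.

165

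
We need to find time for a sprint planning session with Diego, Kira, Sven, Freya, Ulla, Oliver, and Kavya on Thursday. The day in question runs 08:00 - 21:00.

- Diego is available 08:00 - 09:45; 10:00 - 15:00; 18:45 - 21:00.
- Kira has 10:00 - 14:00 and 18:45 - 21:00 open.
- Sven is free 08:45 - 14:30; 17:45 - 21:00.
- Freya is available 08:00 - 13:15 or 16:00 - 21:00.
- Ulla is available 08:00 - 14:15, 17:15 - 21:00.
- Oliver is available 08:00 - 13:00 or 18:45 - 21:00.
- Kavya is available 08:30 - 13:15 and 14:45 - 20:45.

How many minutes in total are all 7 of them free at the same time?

Diego ∩ Kira: 10:00-14:00, 18:45-21:00.
Diego ∩ Kira ∩ Sven: 10:00-14:00, 18:45-21:00.
Diego ∩ Kira ∩ Sven ∩ Freya: 10:00-13:15, 18:45-21:00.
Diego ∩ Kira ∩ Sven ∩ Freya ∩ Ulla: 10:00-13:15, 18:45-21:00.
Diego ∩ Kira ∩ Sven ∩ Freya ∩ Ulla ∩ Oliver: 10:00-13:00, 18:45-21:00.
Diego ∩ Kira ∩ Sven ∩ Freya ∩ Ulla ∩ Oliver ∩ Kavya: 10:00-13:00, 18:45-20:45.
Summing the common windows: 180 + 120 = 300 minutes.

300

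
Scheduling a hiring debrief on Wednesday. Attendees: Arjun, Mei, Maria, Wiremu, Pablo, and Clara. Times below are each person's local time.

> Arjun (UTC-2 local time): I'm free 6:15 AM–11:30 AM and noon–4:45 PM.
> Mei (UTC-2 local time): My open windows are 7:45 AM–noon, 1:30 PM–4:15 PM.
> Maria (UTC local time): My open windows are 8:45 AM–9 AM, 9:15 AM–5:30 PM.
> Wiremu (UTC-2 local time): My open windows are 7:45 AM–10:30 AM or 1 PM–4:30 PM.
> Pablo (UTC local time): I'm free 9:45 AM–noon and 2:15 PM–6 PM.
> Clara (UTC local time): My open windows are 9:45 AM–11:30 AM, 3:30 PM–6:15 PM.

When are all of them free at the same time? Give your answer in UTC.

Arjun in UTC: 08:15-13:30, 14:00-18:45 (add 2h to convert from UTC-2).
Mei in UTC: 09:45-14:00, 15:30-18:15 (add 2h to convert from UTC-2).
Maria in UTC: 08:45-09:00, 09:15-17:30.
Wiremu in UTC: 09:45-12:30, 15:00-18:30 (add 2h to convert from UTC-2).
Pablo in UTC: 09:45-12:00, 14:15-18:00.
Clara in UTC: 09:45-11:30, 15:30-18:15.
Arjun ∩ Mei: 09:45-13:30, 15:30-18:15.
Arjun ∩ Mei ∩ Maria: 09:45-13:30, 15:30-17:30.
Arjun ∩ Mei ∩ Maria ∩ Wiremu: 09:45-12:30, 15:30-17:30.
Arjun ∩ Mei ∩ Maria ∩ Wiremu ∩ Pablo: 09:45-12:00, 15:30-17:30.
Arjun ∩ Mei ∩ Maria ∩ Wiremu ∩ Pablo ∩ Clara: 09:45-11:30, 15:30-17:30.

09:45-11:30, 15:30-17:30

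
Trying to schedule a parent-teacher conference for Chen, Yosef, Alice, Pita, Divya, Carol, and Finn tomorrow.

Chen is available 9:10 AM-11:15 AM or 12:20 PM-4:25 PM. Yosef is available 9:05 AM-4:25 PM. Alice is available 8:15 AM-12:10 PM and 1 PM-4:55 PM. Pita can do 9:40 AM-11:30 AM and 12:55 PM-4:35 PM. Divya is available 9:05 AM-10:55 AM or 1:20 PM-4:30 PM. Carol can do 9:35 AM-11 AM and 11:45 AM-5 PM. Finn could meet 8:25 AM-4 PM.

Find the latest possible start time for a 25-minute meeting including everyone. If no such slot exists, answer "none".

Chen ∩ Yosef: 09:10-11:15, 12:20-16:25.
Chen ∩ Yosef ∩ Alice: 09:10-11:15, 13:00-16:25.
Chen ∩ Yosef ∩ Alice ∩ Pita: 09:40-11:15, 13:00-16:25.
Chen ∩ Yosef ∩ Alice ∩ Pita ∩ Divya: 09:40-10:55, 13:20-16:25.
Chen ∩ Yosef ∩ Alice ∩ Pita ∩ Divya ∩ Carol: 09:40-10:55, 13:20-16:25.
Chen ∩ Yosef ∩ Alice ∩ Pita ∩ Divya ∩ Carol ∩ Finn: 09:40-10:55, 13:20-16:00.
The last common window of at least 25 minutes is 13:20-16:00; a 25-minute meeting can start as late as 15:35 and still end by 16:00.

15:35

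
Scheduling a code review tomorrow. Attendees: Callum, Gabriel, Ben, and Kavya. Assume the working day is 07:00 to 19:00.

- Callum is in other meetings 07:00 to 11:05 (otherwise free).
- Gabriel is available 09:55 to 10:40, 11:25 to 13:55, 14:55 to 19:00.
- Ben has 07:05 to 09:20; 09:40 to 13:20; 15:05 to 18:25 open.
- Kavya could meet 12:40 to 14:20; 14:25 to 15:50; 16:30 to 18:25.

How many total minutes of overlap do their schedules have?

200

Callum free: 11:05-19:00 (invert busy blocks within the working day).
Gabriel free: 09:55-10:40, 11:25-13:55, 14:55-19:00.
Ben free: 07:05-09:20, 09:40-13:20, 15:05-18:25.
Kavya free: 12:40-14:20, 14:25-15:50, 16:30-18:25.
Callum ∩ Gabriel: 11:25-13:55, 14:55-19:00.
Callum ∩ Gabriel ∩ Ben: 11:25-13:20, 15:05-18:25.
Callum ∩ Gabriel ∩ Ben ∩ Kavya: 12:40-13:20, 15:05-15:50, 16:30-18:25.
Summing the common windows: 40 + 45 + 115 = 200 minutes.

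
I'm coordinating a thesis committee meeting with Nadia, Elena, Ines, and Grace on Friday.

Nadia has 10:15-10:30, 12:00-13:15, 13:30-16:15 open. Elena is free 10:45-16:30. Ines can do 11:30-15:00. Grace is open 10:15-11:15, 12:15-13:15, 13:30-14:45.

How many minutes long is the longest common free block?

Nadia ∩ Elena: 12:00-13:15, 13:30-16:15.
Nadia ∩ Elena ∩ Ines: 12:00-13:15, 13:30-15:00.
Nadia ∩ Elena ∩ Ines ∩ Grace: 12:15-13:15, 13:30-14:45.
The longest is 13:30-14:45 at 75 minutes.

75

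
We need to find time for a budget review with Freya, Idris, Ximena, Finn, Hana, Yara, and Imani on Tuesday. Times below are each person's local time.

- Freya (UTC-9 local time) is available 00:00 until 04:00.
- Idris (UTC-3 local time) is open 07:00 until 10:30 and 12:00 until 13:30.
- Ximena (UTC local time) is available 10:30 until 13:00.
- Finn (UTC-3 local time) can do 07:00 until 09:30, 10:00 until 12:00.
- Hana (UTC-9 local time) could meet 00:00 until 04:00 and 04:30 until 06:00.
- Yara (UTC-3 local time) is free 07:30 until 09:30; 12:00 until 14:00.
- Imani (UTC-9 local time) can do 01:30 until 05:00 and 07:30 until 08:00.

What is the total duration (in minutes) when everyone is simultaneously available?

Freya in UTC: 09:00-13:00 (add 9h to convert from UTC-9).
Idris in UTC: 10:00-13:30, 15:00-16:30 (add 3h to convert from UTC-3).
Ximena in UTC: 10:30-13:00.
Finn in UTC: 10:00-12:30, 13:00-15:00 (add 3h to convert from UTC-3).
Hana in UTC: 09:00-13:00, 13:30-15:00 (add 9h to convert from UTC-9).
Yara in UTC: 10:30-12:30, 15:00-17:00 (add 3h to convert from UTC-3).
Imani in UTC: 10:30-14:00, 16:30-17:00 (add 9h to convert from UTC-9).
Freya ∩ Idris: 10:00-13:00.
Freya ∩ Idris ∩ Ximena: 10:30-13:00.
Freya ∩ Idris ∩ Ximena ∩ Finn: 10:30-12:30.
Freya ∩ Idris ∩ Ximena ∩ Finn ∩ Hana: 10:30-12:30.
Freya ∩ Idris ∩ Ximena ∩ Finn ∩ Hana ∩ Yara: 10:30-12:30.
Freya ∩ Idris ∩ Ximena ∩ Finn ∩ Hana ∩ Yara ∩ Imani: 10:30-12:30.
That's a single block of 120 minutes.

120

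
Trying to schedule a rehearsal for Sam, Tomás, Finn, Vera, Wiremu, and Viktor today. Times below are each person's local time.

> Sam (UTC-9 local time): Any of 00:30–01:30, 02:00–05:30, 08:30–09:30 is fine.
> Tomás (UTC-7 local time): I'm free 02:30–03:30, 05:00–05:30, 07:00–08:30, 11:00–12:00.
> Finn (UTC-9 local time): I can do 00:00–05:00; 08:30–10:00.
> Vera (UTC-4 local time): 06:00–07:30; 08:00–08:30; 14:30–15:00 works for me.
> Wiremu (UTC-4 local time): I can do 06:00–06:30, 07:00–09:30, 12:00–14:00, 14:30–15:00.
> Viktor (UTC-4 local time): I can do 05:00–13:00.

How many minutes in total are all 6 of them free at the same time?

60

Sam in UTC: 09:30-10:30, 11:00-14:30, 17:30-18:30 (add 9h to convert from UTC-9).
Tomás in UTC: 09:30-10:30, 12:00-12:30, 14:00-15:30, 18:00-19:00 (add 7h to convert from UTC-7).
Finn in UTC: 09:00-14:00, 17:30-19:00 (add 9h to convert from UTC-9).
Vera in UTC: 10:00-11:30, 12:00-12:30, 18:30-19:00 (add 4h to convert from UTC-4).
Wiremu in UTC: 10:00-10:30, 11:00-13:30, 16:00-18:00, 18:30-19:00 (add 4h to convert from UTC-4).
Viktor in UTC: 09:00-17:00 (add 4h to convert from UTC-4).
Sam ∩ Tomás: 09:30-10:30, 12:00-12:30, 14:00-14:30, 18:00-18:30.
Sam ∩ Tomás ∩ Finn: 09:30-10:30, 12:00-12:30, 18:00-18:30.
Sam ∩ Tomás ∩ Finn ∩ Vera: 10:00-10:30, 12:00-12:30.
Sam ∩ Tomás ∩ Finn ∩ Vera ∩ Wiremu: 10:00-10:30, 12:00-12:30.
Sam ∩ Tomás ∩ Finn ∩ Vera ∩ Wiremu ∩ Viktor: 10:00-10:30, 12:00-12:30.
Those are the intersection windows.
Summing the common windows: 30 + 30 = 60 minutes.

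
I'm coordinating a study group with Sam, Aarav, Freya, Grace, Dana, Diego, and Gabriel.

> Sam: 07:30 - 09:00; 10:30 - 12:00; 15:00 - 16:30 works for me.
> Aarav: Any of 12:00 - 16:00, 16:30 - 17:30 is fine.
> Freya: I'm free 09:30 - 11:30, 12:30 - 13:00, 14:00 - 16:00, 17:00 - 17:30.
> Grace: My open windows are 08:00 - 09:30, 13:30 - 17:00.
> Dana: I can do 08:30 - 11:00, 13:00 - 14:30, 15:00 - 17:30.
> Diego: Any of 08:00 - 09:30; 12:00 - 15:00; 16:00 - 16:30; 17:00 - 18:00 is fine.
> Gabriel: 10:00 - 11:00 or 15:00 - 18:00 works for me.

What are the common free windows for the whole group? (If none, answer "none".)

Sam ∩ Aarav: 15:00-16:00.
Sam ∩ Aarav ∩ Freya: 15:00-16:00.
Sam ∩ Aarav ∩ Freya ∩ Grace: 15:00-16:00.
Sam ∩ Aarav ∩ Freya ∩ Grace ∩ Dana: 15:00-16:00.
Sam ∩ Aarav ∩ Freya ∩ Grace ∩ Dana ∩ Diego: ∅.
Sam ∩ Aarav ∩ Freya ∩ Grace ∩ Dana ∩ Diego ∩ Gabriel: ∅.
There is no time when everyone is free.

none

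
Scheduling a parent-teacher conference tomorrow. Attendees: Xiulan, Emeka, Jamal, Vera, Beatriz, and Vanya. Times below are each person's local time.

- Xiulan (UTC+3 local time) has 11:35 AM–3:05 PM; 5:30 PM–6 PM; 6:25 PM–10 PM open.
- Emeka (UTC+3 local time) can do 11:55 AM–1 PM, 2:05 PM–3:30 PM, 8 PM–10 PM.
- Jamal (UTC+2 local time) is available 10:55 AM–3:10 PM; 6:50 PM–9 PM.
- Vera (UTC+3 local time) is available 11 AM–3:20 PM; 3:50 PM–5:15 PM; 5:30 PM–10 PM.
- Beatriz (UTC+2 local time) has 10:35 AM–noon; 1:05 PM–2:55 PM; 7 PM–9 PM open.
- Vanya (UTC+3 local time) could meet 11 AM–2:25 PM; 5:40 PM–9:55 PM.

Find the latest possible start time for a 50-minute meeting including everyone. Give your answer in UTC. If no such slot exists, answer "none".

18:05

Xiulan in UTC: 08:35-12:05, 14:30-15:00, 15:25-19:00 (subtract 3h to convert from UTC+3).
Emeka in UTC: 08:55-10:00, 11:05-12:30, 17:00-19:00 (subtract 3h to convert from UTC+3).
Jamal in UTC: 08:55-13:10, 16:50-19:00 (subtract 2h to convert from UTC+2).
Vera in UTC: 08:00-12:20, 12:50-14:15, 14:30-19:00 (subtract 3h to convert from UTC+3).
Beatriz in UTC: 08:35-10:00, 11:05-12:55, 17:00-19:00 (subtract 2h to convert from UTC+2).
Vanya in UTC: 08:00-11:25, 14:40-18:55 (subtract 3h to convert from UTC+3).
Xiulan ∩ Emeka: 08:55-10:00, 11:05-12:05, 17:00-19:00.
Xiulan ∩ Emeka ∩ Jamal: 08:55-10:00, 11:05-12:05, 17:00-19:00.
Xiulan ∩ Emeka ∩ Jamal ∩ Vera: 08:55-10:00, 11:05-12:05, 17:00-19:00.
Xiulan ∩ Emeka ∩ Jamal ∩ Vera ∩ Beatriz: 08:55-10:00, 11:05-12:05, 17:00-19:00.
Xiulan ∩ Emeka ∩ Jamal ∩ Vera ∩ Beatriz ∩ Vanya: 08:55-10:00, 11:05-11:25, 17:00-18:55.
Those are the intersection windows.
The last common window of at least 50 minutes is 17:00-18:55; a 50-minute meeting can start as late as 18:05 and still end by 18:55.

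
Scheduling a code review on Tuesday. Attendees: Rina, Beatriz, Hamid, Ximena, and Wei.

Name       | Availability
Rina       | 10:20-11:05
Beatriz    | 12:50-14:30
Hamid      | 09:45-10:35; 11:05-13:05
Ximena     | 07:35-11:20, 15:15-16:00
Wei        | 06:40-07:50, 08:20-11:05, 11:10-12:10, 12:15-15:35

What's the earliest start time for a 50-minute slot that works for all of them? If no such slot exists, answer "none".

none

Rina ∩ Beatriz: ∅.
Rina ∩ Beatriz ∩ Hamid: ∅.
Rina ∩ Beatriz ∩ Hamid ∩ Ximena: ∅.
Rina ∩ Beatriz ∩ Hamid ∩ Ximena ∩ Wei: ∅.
There is no time when everyone is free.
No common window is at least 50 minutes long.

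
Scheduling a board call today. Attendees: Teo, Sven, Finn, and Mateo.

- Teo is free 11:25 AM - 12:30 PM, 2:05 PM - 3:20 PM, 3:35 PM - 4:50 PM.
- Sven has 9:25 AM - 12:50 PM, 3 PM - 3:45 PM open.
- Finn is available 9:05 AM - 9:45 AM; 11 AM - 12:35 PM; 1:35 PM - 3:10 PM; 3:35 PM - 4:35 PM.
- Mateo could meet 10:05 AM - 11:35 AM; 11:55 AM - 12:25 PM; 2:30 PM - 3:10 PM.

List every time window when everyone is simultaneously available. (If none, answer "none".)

Teo ∩ Sven: 11:25-12:30, 15:00-15:20, 15:35-15:45.
Teo ∩ Sven ∩ Finn: 11:25-12:30, 15:00-15:10, 15:35-15:45.
Teo ∩ Sven ∩ Finn ∩ Mateo: 11:25-11:35, 11:55-12:25, 15:00-15:10.
So the common availability across everyone is 11:25-11:35, 11:55-12:25, 15:00-15:10.

11:25-11:35, 11:55-12:25, 15:00-15:10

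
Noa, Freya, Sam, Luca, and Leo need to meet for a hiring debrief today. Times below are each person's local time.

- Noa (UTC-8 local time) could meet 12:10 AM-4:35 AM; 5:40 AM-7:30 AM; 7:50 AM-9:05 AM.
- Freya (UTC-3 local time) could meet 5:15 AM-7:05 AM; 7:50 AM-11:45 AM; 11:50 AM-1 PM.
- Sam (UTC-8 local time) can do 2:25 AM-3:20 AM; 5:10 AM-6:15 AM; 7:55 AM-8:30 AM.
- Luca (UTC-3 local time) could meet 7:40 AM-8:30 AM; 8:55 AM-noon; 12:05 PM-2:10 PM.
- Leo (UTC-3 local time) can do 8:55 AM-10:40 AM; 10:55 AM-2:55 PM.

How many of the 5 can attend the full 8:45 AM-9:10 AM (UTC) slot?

Noa in UTC: 08:10-12:35, 13:40-15:30, 15:50-17:05 (add 8h to convert from UTC-8).
Freya in UTC: 08:15-10:05, 10:50-14:45, 14:50-16:00 (add 3h to convert from UTC-3).
Sam in UTC: 10:25-11:20, 13:10-14:15, 15:55-16:30 (add 8h to convert from UTC-8).
Luca in UTC: 10:40-11:30, 11:55-15:00, 15:05-17:10 (add 3h to convert from UTC-3).
Leo in UTC: 11:55-13:40, 13:55-17:55 (add 3h to convert from UTC-3).
Noa and Freya can make the full 08:45-09:10 slot — that's 2.

2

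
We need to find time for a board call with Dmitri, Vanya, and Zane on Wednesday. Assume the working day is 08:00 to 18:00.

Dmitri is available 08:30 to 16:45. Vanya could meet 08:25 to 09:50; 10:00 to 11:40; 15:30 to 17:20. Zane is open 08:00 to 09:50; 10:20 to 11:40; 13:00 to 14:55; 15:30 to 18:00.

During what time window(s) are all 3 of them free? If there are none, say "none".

Dmitri ∩ Vanya: 08:30-09:50, 10:00-11:40, 15:30-16:45.
Dmitri ∩ Vanya ∩ Zane: 08:30-09:50, 10:20-11:40, 15:30-16:45.
Those are the intersection windows.

08:30-09:50, 10:20-11:40, 15:30-16:45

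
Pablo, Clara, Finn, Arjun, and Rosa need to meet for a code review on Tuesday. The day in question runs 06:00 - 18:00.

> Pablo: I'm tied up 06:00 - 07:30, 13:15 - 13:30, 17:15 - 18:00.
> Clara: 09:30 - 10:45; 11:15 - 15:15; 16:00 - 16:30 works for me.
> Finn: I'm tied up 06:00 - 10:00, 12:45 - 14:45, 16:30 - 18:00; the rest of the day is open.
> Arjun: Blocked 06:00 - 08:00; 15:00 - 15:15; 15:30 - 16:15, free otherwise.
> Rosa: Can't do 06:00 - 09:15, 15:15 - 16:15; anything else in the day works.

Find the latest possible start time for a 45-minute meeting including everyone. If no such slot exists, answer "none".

12:00

Pablo free: 07:30-13:15, 13:30-17:15 (invert busy blocks within the working day).
Clara free: 09:30-10:45, 11:15-15:15, 16:00-16:30.
Finn free: 10:00-12:45, 14:45-16:30 (invert busy blocks within the working day).
Arjun free: 08:00-15:00, 15:15-15:30, 16:15-18:00 (invert busy blocks within the working day).
Rosa free: 09:15-15:15, 16:15-18:00 (invert busy blocks within the working day).
Pablo ∩ Clara: 09:30-10:45, 11:15-13:15, 13:30-15:15, 16:00-16:30.
Pablo ∩ Clara ∩ Finn: 10:00-10:45, 11:15-12:45, 14:45-15:15, 16:00-16:30.
Pablo ∩ Clara ∩ Finn ∩ Arjun: 10:00-10:45, 11:15-12:45, 14:45-15:00, 16:15-16:30.
Pablo ∩ Clara ∩ Finn ∩ Arjun ∩ Rosa: 10:00-10:45, 11:15-12:45, 14:45-15:00, 16:15-16:30.
The last common window of at least 45 minutes is 11:15-12:45; a 45-minute meeting can start as late as 12:00 and still end by 12:45.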